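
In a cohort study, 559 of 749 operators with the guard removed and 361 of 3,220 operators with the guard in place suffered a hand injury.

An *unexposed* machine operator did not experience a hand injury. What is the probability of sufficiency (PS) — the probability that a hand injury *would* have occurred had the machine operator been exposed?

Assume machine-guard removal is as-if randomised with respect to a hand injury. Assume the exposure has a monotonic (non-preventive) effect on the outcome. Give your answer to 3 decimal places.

p₁ = P(outcome | exposed) = 559/749 = 0.74633
p₀ = P(outcome | unexposed) = 361/3220 = 0.11211
Under exogeneity and monotonicity, PS = (p₁ − p₀) / (1 − p₀).
PS = (0.74633 − 0.11211) / (1 − 0.11211) = 0.63422 / 0.88789 ≈ 0.7143

PS ≈ 0.714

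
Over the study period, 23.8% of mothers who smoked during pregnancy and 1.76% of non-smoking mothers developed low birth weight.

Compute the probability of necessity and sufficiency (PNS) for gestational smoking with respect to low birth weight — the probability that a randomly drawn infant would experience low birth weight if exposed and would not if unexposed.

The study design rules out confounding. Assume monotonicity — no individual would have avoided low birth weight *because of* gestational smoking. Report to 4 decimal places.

p₁ = 0.238, p₀ = 0.0176.
Under exogeneity and monotonicity, PNS = p₁ − p₀.
PNS = 0.238 − 0.0176 = 0.2204

PNS ≈ 0.2204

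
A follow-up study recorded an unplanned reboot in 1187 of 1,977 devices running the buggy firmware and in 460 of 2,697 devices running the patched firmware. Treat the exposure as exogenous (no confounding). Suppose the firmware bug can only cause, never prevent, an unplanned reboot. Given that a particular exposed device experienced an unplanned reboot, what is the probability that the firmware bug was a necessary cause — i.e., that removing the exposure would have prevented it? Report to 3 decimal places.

PN ≈ 0.716

p₁ = P(outcome | exposed) = 1187/1977 = 0.6004
p₀ = P(outcome | unexposed) = 460/2697 = 0.17056
Under exogeneity and monotonicity, PN = (p₁ − p₀) / p₁.
PN = (0.6004 − 0.17056) / 0.6004 = 0.42984 / 0.6004 ≈ 0.7159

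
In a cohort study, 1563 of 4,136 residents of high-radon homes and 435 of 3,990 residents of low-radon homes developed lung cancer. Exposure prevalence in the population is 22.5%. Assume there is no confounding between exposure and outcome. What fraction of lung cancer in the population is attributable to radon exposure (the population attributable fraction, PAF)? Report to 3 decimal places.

p₁ = P(outcome | exposed) = 1563/4136 = 0.3779
p₀ = P(outcome | unexposed) = 435/3990 = 0.10902
Overall risk P(Y=1) = π·p₁ + (1−π)·p₀ = 0.225×0.3779 + 0.775×0.10902 = 0.16952.
Under exogeneity, PAF = [P(Y=1) − p₀] / P(Y=1).
PAF = (0.16952 − 0.10902) / 0.16952 ≈ 0.3569

PAF ≈ 0.357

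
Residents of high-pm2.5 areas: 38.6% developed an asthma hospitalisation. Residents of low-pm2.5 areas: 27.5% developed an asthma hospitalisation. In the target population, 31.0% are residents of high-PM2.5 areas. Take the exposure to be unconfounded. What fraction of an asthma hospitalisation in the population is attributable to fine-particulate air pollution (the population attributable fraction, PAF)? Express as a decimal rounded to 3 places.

PAF ≈ 0.111

p₁ = 0.386, p₀ = 0.275.
Overall risk P(Y=1) = π·p₁ + (1−π)·p₀ = 0.31×0.386 + 0.69×0.275 = 0.30941.
Under exogeneity, PAF = [P(Y=1) − p₀] / P(Y=1).
PAF = (0.30941 − 0.275) / 0.30941 ≈ 0.1112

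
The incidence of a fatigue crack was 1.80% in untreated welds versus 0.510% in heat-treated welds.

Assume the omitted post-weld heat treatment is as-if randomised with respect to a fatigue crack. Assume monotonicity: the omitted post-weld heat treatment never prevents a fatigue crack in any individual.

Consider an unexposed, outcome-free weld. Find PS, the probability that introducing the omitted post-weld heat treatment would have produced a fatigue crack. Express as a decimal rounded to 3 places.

p₁ = 0.018, p₀ = 0.0051.
Under exogeneity and monotonicity, PS = (p₁ − p₀) / (1 − p₀).
PS = (0.018 − 0.0051) / (1 − 0.0051) = 0.0129 / 0.9949 ≈ 0.0130

PS ≈ 0.013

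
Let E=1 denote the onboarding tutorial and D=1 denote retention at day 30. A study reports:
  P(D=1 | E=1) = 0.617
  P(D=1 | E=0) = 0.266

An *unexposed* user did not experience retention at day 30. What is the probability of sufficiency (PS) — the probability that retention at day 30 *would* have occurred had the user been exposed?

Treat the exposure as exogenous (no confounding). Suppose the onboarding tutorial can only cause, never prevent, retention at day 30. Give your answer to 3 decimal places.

PS ≈ 0.478

Let p₁ = 0.617, p₀ = 0.266.
Under exogeneity and monotonicity, PS = (p₁ − p₀) / (1 − p₀).
PS = (0.617 − 0.266) / (1 − 0.266) = 0.351 / 0.734 ≈ 0.4782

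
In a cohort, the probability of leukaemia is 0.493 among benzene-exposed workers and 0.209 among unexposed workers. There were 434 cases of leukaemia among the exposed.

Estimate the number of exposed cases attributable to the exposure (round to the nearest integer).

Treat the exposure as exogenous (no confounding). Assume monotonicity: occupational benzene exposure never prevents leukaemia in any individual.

about 250 cases

Let p₁ = 0.493, p₀ = 0.209.
PN = (p₁ − p₀)/p₁ = (0.493 − 0.209) / 0.493 ≈ 0.57606.
Attributable cases ≈ PN × (exposed cases) = 0.57606 × 434 ≈ 250.01.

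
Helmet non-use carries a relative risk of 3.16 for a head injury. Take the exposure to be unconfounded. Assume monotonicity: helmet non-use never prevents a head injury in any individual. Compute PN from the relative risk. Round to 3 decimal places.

PN ≈ 0.684

Under exogeneity and monotonicity, PN = (RR − 1) / RR = 1 − 1/RR.
PN = (3.16 − 1) / 3.16 = 2.16 / 3.16 ≈ 0.6835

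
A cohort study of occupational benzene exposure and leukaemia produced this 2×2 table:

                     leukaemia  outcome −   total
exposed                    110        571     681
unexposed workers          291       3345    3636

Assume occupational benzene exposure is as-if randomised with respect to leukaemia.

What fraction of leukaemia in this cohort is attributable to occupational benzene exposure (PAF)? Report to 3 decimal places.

PAF ≈ 0.138

p₁ = P(outcome | exposed) = 110/681 = 0.16153
p₀ = P(outcome | unexposed) = 291/3636 = 0.080033
Exposure prevalence π = 681/4317 = 0.15775; overall risk P(Y=1) = 0.092889.
Under exogeneity, PAF = [P(Y=1) − p₀]/P(Y=1).
PAF = (0.092889 − 0.080033) / 0.092889 ≈ 0.1384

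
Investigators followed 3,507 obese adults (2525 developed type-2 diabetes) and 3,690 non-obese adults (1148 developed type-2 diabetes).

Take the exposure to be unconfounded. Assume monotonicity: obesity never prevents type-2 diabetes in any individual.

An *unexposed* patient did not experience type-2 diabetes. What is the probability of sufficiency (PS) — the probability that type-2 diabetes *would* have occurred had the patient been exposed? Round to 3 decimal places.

p₁ = P(outcome | exposed) = 2525/3507 = 0.71999
p₀ = P(outcome | unexposed) = 1148/3690 = 0.31111
Under exogeneity and monotonicity, PS = (p₁ − p₀) / (1 − p₀).
PS = (0.71999 − 0.31111) / (1 − 0.31111) = 0.40888 / 0.68889 ≈ 0.5935

PS ≈ 0.594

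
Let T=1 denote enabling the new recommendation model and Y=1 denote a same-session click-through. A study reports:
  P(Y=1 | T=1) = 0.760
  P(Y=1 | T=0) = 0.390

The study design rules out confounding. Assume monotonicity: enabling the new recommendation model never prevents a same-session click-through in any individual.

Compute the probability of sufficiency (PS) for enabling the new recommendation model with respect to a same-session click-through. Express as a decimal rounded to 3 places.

Let p₁ = 0.76, p₀ = 0.39.
Under exogeneity and monotonicity, PS = (p₁ − p₀) / (1 − p₀).
PS = (0.76 − 0.39) / (1 − 0.39) = 0.37 / 0.61 ≈ 0.6066

PS ≈ 0.607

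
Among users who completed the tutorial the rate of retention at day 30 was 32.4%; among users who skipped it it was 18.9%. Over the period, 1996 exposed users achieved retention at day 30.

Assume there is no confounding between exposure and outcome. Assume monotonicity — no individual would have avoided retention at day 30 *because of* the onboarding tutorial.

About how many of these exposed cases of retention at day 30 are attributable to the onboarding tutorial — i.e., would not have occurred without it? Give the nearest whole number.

p₁ = 0.324, p₀ = 0.189.
PN = (p₁ − p₀)/p₁ = (0.324 − 0.189) / 0.324 ≈ 0.41667.
Attributable cases ≈ PN × (exposed cases) = 0.41667 × 1996 ≈ 831.67.

about 832 cases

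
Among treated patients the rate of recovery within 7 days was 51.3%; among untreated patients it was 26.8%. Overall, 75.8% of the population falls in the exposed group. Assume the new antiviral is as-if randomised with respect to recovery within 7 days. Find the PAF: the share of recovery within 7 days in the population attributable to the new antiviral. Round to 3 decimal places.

PAF ≈ 0.409

p₁ = 0.513, p₀ = 0.268.
Overall risk P(Y=1) = π·p₁ + (1−π)·p₀ = 0.758×0.513 + 0.242×0.268 = 0.45371.
Under exogeneity, PAF = [P(Y=1) − p₀] / P(Y=1).
PAF = (0.45371 − 0.268) / 0.45371 ≈ 0.4093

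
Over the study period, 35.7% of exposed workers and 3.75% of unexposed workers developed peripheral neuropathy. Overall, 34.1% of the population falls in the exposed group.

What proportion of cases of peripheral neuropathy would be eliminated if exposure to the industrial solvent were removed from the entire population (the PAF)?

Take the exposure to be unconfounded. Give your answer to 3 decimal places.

p₁ = 0.357, p₀ = 0.0375.
Overall risk P(Y=1) = π·p₁ + (1−π)·p₀ = 0.341×0.357 + 0.659×0.0375 = 0.14645.
Under exogeneity, PAF = [P(Y=1) − p₀] / P(Y=1).
PAF = (0.14645 − 0.0375) / 0.14645 ≈ 0.7439

PAF ≈ 0.744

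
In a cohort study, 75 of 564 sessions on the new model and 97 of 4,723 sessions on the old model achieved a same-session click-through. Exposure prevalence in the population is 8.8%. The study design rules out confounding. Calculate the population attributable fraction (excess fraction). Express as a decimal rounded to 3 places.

PAF ≈ 0.325

p₁ = P(outcome | exposed) = 75/564 = 0.13298
p₀ = P(outcome | unexposed) = 97/4723 = 0.020538
Overall risk P(Y=1) = π·p₁ + (1−π)·p₀ = 0.088×0.13298 + 0.912×0.020538 = 0.030433.
Under exogeneity, PAF = [P(Y=1) − p₀] / P(Y=1).
PAF = (0.030433 − 0.020538) / 0.030433 ≈ 0.3251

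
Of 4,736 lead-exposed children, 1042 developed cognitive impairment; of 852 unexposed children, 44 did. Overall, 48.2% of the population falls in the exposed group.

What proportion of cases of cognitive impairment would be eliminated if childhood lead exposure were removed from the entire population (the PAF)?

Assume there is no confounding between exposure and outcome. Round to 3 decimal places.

p₁ = P(outcome | exposed) = 1042/4736 = 0.22002
p₀ = P(outcome | unexposed) = 44/852 = 0.051643
Overall risk P(Y=1) = π·p₁ + (1−π)·p₀ = 0.482×0.22002 + 0.518×0.051643 = 0.1328.
Under exogeneity, PAF = [P(Y=1) − p₀] / P(Y=1).
PAF = (0.1328 − 0.051643) / 0.1328 ≈ 0.6111

PAF ≈ 0.611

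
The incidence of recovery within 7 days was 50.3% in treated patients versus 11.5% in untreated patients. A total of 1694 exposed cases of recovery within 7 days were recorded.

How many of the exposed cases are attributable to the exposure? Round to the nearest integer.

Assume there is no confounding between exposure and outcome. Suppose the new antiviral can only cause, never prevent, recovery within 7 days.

about 1307 cases

p₁ = 0.503, p₀ = 0.115.
PN = (p₁ − p₀)/p₁ = (0.503 − 0.115) / 0.503 ≈ 0.77137.
Attributable cases ≈ PN × (exposed cases) = 0.77137 × 1694 ≈ 1306.70.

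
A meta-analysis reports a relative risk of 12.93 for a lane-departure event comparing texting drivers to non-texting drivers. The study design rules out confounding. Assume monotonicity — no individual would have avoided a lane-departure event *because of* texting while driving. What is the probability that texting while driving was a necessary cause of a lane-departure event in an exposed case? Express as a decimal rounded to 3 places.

PN ≈ 0.923

Under exogeneity and monotonicity, PN = (RR − 1) / RR = 1 − 1/RR.
PN = (12.93 − 1) / 12.93 = 11.93 / 12.93 ≈ 0.9227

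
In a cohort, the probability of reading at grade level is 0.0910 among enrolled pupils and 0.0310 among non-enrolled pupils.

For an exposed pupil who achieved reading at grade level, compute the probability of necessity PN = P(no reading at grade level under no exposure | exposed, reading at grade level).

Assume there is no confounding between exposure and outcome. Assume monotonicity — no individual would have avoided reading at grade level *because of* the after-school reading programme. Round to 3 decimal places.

Let p₁ = 0.091, p₀ = 0.031.
Under exogeneity and monotonicity, PN = (p₁ − p₀) / p₁.
PN = (0.091 − 0.031) / 0.091 = 0.06 / 0.091 ≈ 0.6593

PN ≈ 0.659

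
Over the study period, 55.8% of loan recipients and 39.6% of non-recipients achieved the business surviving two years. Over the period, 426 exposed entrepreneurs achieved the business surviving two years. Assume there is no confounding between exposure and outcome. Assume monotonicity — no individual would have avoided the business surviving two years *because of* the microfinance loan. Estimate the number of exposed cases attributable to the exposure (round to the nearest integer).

about 124 cases

p₁ = 0.558, p₀ = 0.396.
PN = (p₁ − p₀)/p₁ = (0.558 − 0.396) / 0.558 ≈ 0.29032.
Attributable cases ≈ PN × (exposed cases) = 0.29032 × 426 ≈ 123.68.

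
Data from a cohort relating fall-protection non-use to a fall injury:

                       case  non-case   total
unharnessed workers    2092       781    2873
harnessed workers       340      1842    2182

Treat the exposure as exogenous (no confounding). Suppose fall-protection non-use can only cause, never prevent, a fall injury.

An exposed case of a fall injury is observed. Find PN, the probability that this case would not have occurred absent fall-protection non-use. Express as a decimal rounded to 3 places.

PN ≈ 0.786

p₁ = P(outcome | exposed) = 2092/2873 = 0.72816
p₀ = P(outcome | unexposed) = 340/2182 = 0.15582
Under exogeneity and monotonicity, PN = (p₁ − p₀)/p₁.
PN = (0.72816 − 0.15582) / 0.72816 ≈ 0.7860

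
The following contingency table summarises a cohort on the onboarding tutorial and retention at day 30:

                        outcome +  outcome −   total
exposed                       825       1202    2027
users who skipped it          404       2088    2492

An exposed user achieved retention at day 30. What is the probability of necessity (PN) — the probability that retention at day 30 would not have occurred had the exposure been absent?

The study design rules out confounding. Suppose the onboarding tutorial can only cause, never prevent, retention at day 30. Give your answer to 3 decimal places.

PN ≈ 0.602

p₁ = P(outcome | exposed) = 825/2027 = 0.40701
p₀ = P(outcome | unexposed) = 404/2492 = 0.16212
Under exogeneity and monotonicity, PN = (p₁ − p₀) / p₁.
PN = (0.40701 − 0.16212) / 0.40701 = 0.24489 / 0.40701 ≈ 0.6017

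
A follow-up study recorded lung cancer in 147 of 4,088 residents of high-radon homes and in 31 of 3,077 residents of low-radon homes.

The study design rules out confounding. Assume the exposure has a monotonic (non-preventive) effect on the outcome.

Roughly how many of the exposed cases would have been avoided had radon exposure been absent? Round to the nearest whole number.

p₁ = P(outcome | exposed) = 147/4088 = 0.035959
p₀ = P(outcome | unexposed) = 31/3077 = 0.010075
PN = (p₁ − p₀)/p₁ = (0.035959 − 0.010075) / 0.035959 ≈ 0.71983.
Attributable cases ≈ PN × (exposed cases) = 0.71983 × 147 ≈ 105.81.

about 106 cases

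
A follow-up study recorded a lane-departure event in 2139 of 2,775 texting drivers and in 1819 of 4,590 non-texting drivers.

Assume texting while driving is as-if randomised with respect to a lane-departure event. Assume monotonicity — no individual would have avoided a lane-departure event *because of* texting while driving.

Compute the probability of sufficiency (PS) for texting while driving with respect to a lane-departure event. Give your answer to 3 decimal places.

p₁ = P(outcome | exposed) = 2139/2775 = 0.77081
p₀ = P(outcome | unexposed) = 1819/4590 = 0.3963
Under exogeneity and monotonicity, PS = (p₁ − p₀) / (1 − p₀).
PS = (0.77081 − 0.3963) / (1 − 0.3963) = 0.37451 / 0.6037 ≈ 0.6204

PS ≈ 0.620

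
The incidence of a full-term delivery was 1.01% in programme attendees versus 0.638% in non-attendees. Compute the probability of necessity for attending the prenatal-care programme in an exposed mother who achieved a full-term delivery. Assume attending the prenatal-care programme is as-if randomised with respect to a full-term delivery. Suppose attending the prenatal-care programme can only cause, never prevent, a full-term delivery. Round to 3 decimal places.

PN ≈ 0.368

p₁ = 0.0101, p₀ = 0.00638.
Under exogeneity and monotonicity, PN = (p₁ − p₀) / p₁.
PN = (0.0101 − 0.00638) / 0.0101 = 0.00372 / 0.0101 ≈ 0.3683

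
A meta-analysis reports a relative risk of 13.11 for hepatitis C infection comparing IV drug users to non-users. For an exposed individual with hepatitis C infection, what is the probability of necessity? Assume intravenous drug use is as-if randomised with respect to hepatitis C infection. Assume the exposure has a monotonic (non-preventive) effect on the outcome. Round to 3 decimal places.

Under exogeneity and monotonicity, PN = (RR − 1) / RR = 1 − 1/RR.
PN = (13.11 − 1) / 13.11 = 12.11 / 13.11 ≈ 0.9237

PN ≈ 0.924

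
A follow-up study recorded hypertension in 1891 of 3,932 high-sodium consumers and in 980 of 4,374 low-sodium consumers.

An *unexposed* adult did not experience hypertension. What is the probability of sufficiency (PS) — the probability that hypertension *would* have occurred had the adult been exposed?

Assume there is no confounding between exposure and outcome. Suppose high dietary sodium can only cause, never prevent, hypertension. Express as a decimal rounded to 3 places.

PS ≈ 0.331

p₁ = P(outcome | exposed) = 1891/3932 = 0.48093
p₀ = P(outcome | unexposed) = 980/4374 = 0.22405
Under exogeneity and monotonicity, PS = (p₁ − p₀) / (1 − p₀).
PS = (0.48093 − 0.22405) / (1 − 0.22405) = 0.25687 / 0.77595 ≈ 0.3310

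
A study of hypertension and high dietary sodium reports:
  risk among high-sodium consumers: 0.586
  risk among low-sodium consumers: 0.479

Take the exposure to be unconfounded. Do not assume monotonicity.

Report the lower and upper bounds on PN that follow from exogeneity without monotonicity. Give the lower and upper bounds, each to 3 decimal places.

Let p₁ = 0.586, p₀ = 0.479.
Under exogeneity alone the bounds on PN are max{0,(p₁−p₀)/p₁} ≤ PN ≤ min{1,(1−p₀)/p₁}.
  lower = (p₁ − p₀)/p₁ = 0.107 / 0.586 ≈ 0.1826
  upper = min{1, (1 − p₀)/p₁} = 0.521 / 0.586 ≈ 0.8891

0.183 ≤ PN ≤ 0.889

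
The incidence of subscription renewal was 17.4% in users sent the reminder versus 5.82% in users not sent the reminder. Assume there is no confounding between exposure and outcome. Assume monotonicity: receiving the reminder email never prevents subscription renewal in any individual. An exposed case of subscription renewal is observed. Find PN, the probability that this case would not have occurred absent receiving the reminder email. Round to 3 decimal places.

PN ≈ 0.666

p₁ = 0.174, p₀ = 0.0582.
Under exogeneity and monotonicity, PN = (p₁ − p₀) / p₁.
PN = (0.174 − 0.0582) / 0.174 = 0.1158 / 0.174 ≈ 0.6655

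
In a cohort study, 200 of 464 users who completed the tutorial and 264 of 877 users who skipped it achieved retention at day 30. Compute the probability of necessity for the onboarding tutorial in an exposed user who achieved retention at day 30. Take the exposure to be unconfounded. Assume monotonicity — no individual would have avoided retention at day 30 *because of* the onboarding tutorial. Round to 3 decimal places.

PN ≈ 0.302

p₁ = P(outcome | exposed) = 200/464 = 0.43103
p₀ = P(outcome | unexposed) = 264/877 = 0.30103
Under exogeneity and monotonicity, PN = (p₁ − p₀) / p₁.
PN = (0.43103 − 0.30103) / 0.43103 = 0.13001 / 0.43103 ≈ 0.3016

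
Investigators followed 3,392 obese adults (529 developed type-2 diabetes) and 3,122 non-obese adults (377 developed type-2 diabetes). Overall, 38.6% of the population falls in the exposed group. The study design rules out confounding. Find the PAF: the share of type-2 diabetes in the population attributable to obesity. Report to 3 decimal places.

p₁ = P(outcome | exposed) = 529/3392 = 0.15596
p₀ = P(outcome | unexposed) = 377/3122 = 0.12076
Overall risk P(Y=1) = π·p₁ + (1−π)·p₀ = 0.386×0.15596 + 0.614×0.12076 = 0.13434.
Under exogeneity, PAF = [P(Y=1) − p₀] / P(Y=1).
PAF = (0.13434 − 0.12076) / 0.13434 ≈ 0.1011

PAF ≈ 0.101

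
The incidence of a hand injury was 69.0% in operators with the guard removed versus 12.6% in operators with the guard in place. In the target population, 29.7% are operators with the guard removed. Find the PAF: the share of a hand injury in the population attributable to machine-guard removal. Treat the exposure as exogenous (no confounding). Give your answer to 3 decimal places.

PAF ≈ 0.571

p₁ = 0.69, p₀ = 0.126.
Overall risk P(Y=1) = π·p₁ + (1−π)·p₀ = 0.297×0.69 + 0.703×0.126 = 0.29351.
Under exogeneity, PAF = [P(Y=1) − p₀] / P(Y=1).
PAF = (0.29351 − 0.126) / 0.29351 ≈ 0.5707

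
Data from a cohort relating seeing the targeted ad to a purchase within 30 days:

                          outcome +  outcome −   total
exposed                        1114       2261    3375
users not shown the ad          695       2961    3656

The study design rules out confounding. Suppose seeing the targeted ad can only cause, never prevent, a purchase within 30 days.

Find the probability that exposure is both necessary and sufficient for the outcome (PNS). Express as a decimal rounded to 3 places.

PNS ≈ 0.140

p₁ = P(outcome | exposed) = 1114/3375 = 0.33007
p₀ = P(outcome | unexposed) = 695/3656 = 0.1901
Under exogeneity and monotonicity, PNS = p₁ − p₀.
PNS = 0.33007 − 0.1901 = 0.13998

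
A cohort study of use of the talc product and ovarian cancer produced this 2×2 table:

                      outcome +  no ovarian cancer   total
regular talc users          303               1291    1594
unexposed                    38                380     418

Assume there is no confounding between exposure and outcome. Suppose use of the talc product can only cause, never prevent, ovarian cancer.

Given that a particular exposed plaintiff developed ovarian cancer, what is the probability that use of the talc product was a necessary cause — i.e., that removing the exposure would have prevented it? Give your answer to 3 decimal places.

PN ≈ 0.522

p₁ = P(outcome | exposed) = 303/1594 = 0.19009
p₀ = P(outcome | unexposed) = 38/418 = 0.090909
Under exogeneity and monotonicity, PN = (p₁ − p₀)/p₁.
PN = (0.19009 − 0.090909) / 0.19009 ≈ 0.5218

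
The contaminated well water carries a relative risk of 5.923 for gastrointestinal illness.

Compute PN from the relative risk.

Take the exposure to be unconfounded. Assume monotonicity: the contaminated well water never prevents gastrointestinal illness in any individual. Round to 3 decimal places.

Under exogeneity and monotonicity, PN = (RR − 1) / RR = 1 − 1/RR.
PN = (5.923 − 1) / 5.923 = 4.923 / 5.923 ≈ 0.8312

PN ≈ 0.831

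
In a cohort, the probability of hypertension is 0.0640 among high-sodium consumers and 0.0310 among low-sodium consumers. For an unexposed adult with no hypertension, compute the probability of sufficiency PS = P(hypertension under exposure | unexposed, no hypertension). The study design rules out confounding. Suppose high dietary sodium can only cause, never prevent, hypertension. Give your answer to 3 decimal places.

Let p₁ = 0.064, p₀ = 0.031.
Under exogeneity and monotonicity, PS = (p₁ − p₀) / (1 − p₀).
PS = (0.064 − 0.031) / (1 − 0.031) = 0.033 / 0.969 ≈ 0.0341

PS ≈ 0.034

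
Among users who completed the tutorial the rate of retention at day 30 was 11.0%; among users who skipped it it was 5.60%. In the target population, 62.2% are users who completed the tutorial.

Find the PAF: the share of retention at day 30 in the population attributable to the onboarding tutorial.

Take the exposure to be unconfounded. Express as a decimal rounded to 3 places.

PAF ≈ 0.375

p₁ = 0.11, p₀ = 0.056.
Overall risk P(Y=1) = π·p₁ + (1−π)·p₀ = 0.622×0.11 + 0.378×0.056 = 0.089588.
Under exogeneity, PAF = [P(Y=1) − p₀] / P(Y=1).
PAF = (0.089588 − 0.056) / 0.089588 ≈ 0.3749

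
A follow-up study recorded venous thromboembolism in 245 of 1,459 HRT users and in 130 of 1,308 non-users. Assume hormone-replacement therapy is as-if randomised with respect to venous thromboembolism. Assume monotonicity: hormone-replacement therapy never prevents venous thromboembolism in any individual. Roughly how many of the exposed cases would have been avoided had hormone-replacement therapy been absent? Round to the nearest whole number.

about 100 cases

p₁ = P(outcome | exposed) = 245/1459 = 0.16792
p₀ = P(outcome | unexposed) = 130/1308 = 0.099388
PN = (p₁ − p₀)/p₁ = (0.16792 − 0.099388) / 0.16792 ≈ 0.40813.
Attributable cases ≈ PN × (exposed cases) = 0.40813 × 245 ≈ 99.99.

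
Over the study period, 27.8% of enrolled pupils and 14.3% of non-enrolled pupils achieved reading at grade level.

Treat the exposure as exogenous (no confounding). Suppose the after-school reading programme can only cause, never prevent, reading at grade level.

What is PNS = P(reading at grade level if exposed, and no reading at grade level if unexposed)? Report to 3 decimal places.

p₁ = 0.278, p₀ = 0.143.
Under exogeneity and monotonicity, PNS = p₁ − p₀.
PNS = 0.278 − 0.143 = 0.135

PNS ≈ 0.135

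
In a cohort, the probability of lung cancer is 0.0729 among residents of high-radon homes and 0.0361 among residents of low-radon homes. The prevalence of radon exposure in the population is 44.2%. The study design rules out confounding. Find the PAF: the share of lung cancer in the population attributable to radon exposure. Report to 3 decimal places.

PAF ≈ 0.311

Let p₁ = 0.0729, p₀ = 0.0361.
Overall risk P(Y=1) = π·p₁ + (1−π)·p₀ = 0.442×0.0729 + 0.558×0.0361 = 0.052366.
Under exogeneity, PAF = [P(Y=1) − p₀] / P(Y=1).
PAF = (0.052366 − 0.0361) / 0.052366 ≈ 0.3106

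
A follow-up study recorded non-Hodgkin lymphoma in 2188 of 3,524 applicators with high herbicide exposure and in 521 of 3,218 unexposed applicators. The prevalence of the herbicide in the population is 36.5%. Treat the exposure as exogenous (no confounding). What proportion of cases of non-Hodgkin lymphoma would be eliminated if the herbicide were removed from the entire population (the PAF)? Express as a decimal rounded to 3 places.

p₁ = P(outcome | exposed) = 2188/3524 = 0.62089
p₀ = P(outcome | unexposed) = 521/3218 = 0.1619
Overall risk P(Y=1) = π·p₁ + (1−π)·p₀ = 0.365×0.62089 + 0.635×0.1619 = 0.32943.
Under exogeneity, PAF = [P(Y=1) − p₀] / P(Y=1).
PAF = (0.32943 − 0.1619) / 0.32943 ≈ 0.5085

PAF ≈ 0.509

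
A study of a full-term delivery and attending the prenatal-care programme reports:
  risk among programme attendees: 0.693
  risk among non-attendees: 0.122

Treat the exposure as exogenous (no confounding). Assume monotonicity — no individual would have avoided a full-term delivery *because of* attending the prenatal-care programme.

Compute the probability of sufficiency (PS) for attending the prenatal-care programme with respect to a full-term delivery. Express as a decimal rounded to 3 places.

Let p₁ = 0.693, p₀ = 0.122.
Under exogeneity and monotonicity, PS = (p₁ − p₀) / (1 − p₀).
PS = (0.693 − 0.122) / (1 − 0.122) = 0.571 / 0.878 ≈ 0.6503

PS ≈ 0.650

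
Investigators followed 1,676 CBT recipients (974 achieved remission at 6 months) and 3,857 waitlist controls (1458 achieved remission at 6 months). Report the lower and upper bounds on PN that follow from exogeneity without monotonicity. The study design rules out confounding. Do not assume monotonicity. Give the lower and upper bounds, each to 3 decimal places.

0.350 ≤ PN ≤ 1.000

p₁ = P(outcome | exposed) = 974/1676 = 0.58115
p₀ = P(outcome | unexposed) = 1458/3857 = 0.37801
Under exogeneity alone the bounds on PN are max{0,(p₁−p₀)/p₁} ≤ PN ≤ min{1,(1−p₀)/p₁}.
  lower = (p₁ − p₀)/p₁ = 0.20313 / 0.58115 ≈ 0.3495
  upper = min{1, (1 − p₀)/p₁} = 0.62199 / 0.58115 ≈ 1.0703 → capped at 1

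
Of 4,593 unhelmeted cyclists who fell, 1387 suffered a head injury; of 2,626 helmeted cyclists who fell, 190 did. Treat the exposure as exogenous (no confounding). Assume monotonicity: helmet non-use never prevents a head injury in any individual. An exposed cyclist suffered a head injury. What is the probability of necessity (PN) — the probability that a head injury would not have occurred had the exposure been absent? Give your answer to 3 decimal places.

PN ≈ 0.760

p₁ = P(outcome | exposed) = 1387/4593 = 0.30198
p₀ = P(outcome | unexposed) = 190/2626 = 0.072353
Under exogeneity and monotonicity, PN = (p₁ − p₀) / p₁.
PN = (0.30198 − 0.072353) / 0.30198 = 0.22963 / 0.30198 ≈ 0.7604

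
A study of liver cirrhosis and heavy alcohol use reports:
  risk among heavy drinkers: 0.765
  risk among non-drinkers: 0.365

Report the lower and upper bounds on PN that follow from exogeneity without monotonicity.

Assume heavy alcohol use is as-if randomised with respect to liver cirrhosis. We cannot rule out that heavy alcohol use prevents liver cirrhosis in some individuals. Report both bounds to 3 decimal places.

0.523 ≤ PN ≤ 0.830

Let p₁ = 0.765, p₀ = 0.365.
Under exogeneity alone the bounds on PN are max{0,(p₁−p₀)/p₁} ≤ PN ≤ min{1,(1−p₀)/p₁}.
  lower = (p₁ − p₀)/p₁ = 0.4 / 0.765 ≈ 0.5229
  upper = min{1, (1 − p₀)/p₁} = 0.635 / 0.765 ≈ 0.8301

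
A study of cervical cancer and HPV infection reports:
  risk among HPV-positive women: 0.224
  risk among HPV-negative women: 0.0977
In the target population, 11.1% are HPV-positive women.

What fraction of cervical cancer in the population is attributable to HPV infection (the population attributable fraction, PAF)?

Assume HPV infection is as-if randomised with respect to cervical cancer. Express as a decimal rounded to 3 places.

Let p₁ = 0.224, p₀ = 0.0977.
Overall risk P(Y=1) = π·p₁ + (1−π)·p₀ = 0.111×0.224 + 0.889×0.0977 = 0.11172.
Under exogeneity, PAF = [P(Y=1) − p₀] / P(Y=1).
PAF = (0.11172 − 0.0977) / 0.11172 ≈ 0.1255

PAF ≈ 0.125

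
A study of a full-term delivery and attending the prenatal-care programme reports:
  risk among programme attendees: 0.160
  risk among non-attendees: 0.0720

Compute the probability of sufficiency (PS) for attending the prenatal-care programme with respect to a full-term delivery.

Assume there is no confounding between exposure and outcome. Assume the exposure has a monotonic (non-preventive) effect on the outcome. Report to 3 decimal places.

PS ≈ 0.095

Let p₁ = 0.16, p₀ = 0.072.
Under exogeneity and monotonicity, PS = (p₁ − p₀) / (1 − p₀).
PS = (0.16 − 0.072) / (1 − 0.072) = 0.088 / 0.928 ≈ 0.0948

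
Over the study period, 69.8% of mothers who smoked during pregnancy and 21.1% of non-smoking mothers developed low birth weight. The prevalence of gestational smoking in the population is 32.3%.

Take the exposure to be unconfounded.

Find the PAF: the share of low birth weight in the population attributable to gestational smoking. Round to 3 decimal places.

p₁ = 0.698, p₀ = 0.211.
Overall risk P(Y=1) = π·p₁ + (1−π)·p₀ = 0.323×0.698 + 0.677×0.211 = 0.3683.
Under exogeneity, PAF = [P(Y=1) − p₀] / P(Y=1).
PAF = (0.3683 − 0.211) / 0.3683 ≈ 0.4271

PAF ≈ 0.427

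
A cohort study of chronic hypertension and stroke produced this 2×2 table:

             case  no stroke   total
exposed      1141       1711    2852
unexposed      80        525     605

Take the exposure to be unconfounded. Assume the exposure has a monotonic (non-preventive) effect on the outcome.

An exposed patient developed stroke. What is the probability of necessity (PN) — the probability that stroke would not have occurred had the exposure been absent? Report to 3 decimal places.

PN ≈ 0.669

p₁ = P(outcome | exposed) = 1141/2852 = 0.40007
p₀ = P(outcome | unexposed) = 80/605 = 0.13223
Under exogeneity and monotonicity, PN = (p₁ − p₀) / p₁.
PN = (0.40007 − 0.13223) / 0.40007 = 0.26784 / 0.40007 ≈ 0.6695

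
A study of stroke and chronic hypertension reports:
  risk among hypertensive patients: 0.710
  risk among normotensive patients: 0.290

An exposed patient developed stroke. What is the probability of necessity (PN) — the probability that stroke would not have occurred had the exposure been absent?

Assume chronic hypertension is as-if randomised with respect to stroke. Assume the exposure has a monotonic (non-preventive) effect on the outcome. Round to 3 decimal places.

PN ≈ 0.592

Let p₁ = 0.71, p₀ = 0.29.
Under exogeneity and monotonicity, PN = (p₁ − p₀) / p₁.
PN = (0.71 − 0.29) / 0.71 = 0.42 / 0.71 ≈ 0.5915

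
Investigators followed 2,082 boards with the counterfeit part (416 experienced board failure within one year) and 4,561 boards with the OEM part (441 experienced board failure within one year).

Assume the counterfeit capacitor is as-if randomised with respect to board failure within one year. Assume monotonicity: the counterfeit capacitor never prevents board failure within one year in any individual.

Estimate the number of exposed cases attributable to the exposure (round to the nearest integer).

about 215 cases

p₁ = P(outcome | exposed) = 416/2082 = 0.19981
p₀ = P(outcome | unexposed) = 441/4561 = 0.096689
PN = (p₁ − p₀)/p₁ = (0.19981 − 0.096689) / 0.19981 ≈ 0.51609.
Attributable cases ≈ PN × (exposed cases) = 0.51609 × 416 ≈ 214.69.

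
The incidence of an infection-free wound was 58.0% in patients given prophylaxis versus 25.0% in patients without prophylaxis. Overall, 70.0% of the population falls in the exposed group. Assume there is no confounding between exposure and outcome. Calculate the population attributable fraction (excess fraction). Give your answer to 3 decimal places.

p₁ = 0.58, p₀ = 0.25.
Overall risk P(Y=1) = π·p₁ + (1−π)·p₀ = 0.7×0.58 + 0.3×0.25 = 0.481.
Under exogeneity, PAF = [P(Y=1) − p₀] / P(Y=1).
PAF = (0.481 − 0.25) / 0.481 ≈ 0.4802

PAF ≈ 0.480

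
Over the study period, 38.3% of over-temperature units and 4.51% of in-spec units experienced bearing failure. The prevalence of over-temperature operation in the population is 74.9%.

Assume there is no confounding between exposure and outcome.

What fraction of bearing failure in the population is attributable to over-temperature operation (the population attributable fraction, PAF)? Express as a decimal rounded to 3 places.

PAF ≈ 0.849

p₁ = 0.383, p₀ = 0.0451.
Overall risk P(Y=1) = π·p₁ + (1−π)·p₀ = 0.749×0.383 + 0.251×0.0451 = 0.29819.
Under exogeneity, PAF = [P(Y=1) − p₀] / P(Y=1).
PAF = (0.29819 − 0.0451) / 0.29819 ≈ 0.8488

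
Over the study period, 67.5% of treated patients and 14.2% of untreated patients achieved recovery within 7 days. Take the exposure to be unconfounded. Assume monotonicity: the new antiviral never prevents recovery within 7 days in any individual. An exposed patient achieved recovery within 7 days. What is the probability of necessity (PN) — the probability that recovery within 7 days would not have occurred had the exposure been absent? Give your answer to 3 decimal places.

p₁ = 0.675, p₀ = 0.142.
Under exogeneity and monotonicity, PN = (p₁ − p₀) / p₁.
PN = (0.675 − 0.142) / 0.675 = 0.533 / 0.675 ≈ 0.7896

PN ≈ 0.790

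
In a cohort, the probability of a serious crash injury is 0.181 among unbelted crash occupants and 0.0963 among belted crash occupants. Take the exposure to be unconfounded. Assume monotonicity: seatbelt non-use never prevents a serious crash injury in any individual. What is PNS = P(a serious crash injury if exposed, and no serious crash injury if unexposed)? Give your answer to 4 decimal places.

Let p₁ = 0.181, p₀ = 0.0963.
Under exogeneity and monotonicity, PNS = p₁ − p₀.
PNS = 0.181 − 0.0963 = 0.0847

PNS ≈ 0.0847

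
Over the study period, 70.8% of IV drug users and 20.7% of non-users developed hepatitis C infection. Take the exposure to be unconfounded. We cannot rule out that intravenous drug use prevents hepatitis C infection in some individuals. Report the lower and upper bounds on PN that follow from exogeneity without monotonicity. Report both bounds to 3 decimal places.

p₁ = 0.708, p₀ = 0.207.
Under exogeneity alone the bounds on PN are max{0,(p₁−p₀)/p₁} ≤ PN ≤ min{1,(1−p₀)/p₁}.
  lower = (p₁ − p₀)/p₁ = 0.501 / 0.708 ≈ 0.7076
  upper = min{1, (1 − p₀)/p₁} = 0.793 / 0.708 ≈ 1.1201 → capped at 1

0.708 ≤ PN ≤ 1.000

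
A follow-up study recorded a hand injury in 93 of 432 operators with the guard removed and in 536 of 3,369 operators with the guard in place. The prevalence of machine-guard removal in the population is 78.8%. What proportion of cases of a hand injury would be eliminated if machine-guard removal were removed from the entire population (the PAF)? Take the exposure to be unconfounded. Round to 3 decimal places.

p₁ = P(outcome | exposed) = 93/432 = 0.21528
p₀ = P(outcome | unexposed) = 536/3369 = 0.1591
Overall risk P(Y=1) = π·p₁ + (1−π)·p₀ = 0.788×0.21528 + 0.212×0.1591 = 0.20337.
Under exogeneity, PAF = [P(Y=1) − p₀] / P(Y=1).
PAF = (0.20337 − 0.1591) / 0.20337 ≈ 0.2177

PAF ≈ 0.218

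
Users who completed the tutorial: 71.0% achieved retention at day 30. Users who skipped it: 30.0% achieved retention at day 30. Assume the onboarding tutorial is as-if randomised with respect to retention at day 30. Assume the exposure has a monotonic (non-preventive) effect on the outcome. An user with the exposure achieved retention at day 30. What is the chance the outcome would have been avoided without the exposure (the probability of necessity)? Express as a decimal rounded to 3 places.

PN ≈ 0.577

p₁ = 0.71, p₀ = 0.3.
Under exogeneity and monotonicity, PN = (p₁ − p₀) / p₁.
PN = (0.71 − 0.3) / 0.71 = 0.41 / 0.71 ≈ 0.5775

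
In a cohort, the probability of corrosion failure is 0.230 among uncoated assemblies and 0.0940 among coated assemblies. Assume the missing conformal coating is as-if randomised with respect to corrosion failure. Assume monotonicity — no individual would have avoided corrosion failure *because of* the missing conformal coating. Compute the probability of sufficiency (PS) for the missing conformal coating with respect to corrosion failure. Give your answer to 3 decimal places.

Let p₁ = 0.23, p₀ = 0.094.
Under exogeneity and monotonicity, PS = (p₁ − p₀) / (1 − p₀).
PS = (0.23 − 0.094) / (1 − 0.094) = 0.136 / 0.906 ≈ 0.1501

PS ≈ 0.150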